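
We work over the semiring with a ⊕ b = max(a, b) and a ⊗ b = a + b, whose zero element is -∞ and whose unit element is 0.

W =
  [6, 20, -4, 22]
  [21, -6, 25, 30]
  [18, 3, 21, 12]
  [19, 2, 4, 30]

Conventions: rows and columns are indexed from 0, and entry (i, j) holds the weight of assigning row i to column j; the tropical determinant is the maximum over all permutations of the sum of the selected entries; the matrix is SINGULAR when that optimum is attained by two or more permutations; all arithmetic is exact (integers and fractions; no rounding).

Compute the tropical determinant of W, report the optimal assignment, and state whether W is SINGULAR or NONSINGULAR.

σ = (0, 1, 2, 3): 6 + (-6) + 21 + 30 = 51
σ = (0, 1, 3, 2): 6 + (-6) + 12 + 4 = 16
σ = (0, 2, 1, 3): 6 + 25 + 3 + 30 = 64
σ = (0, 2, 3, 1): 6 + 25 + 12 + 2 = 45
σ = (0, 3, 1, 2): 6 + 30 + 3 + 4 = 43
σ = (0, 3, 2, 1): 6 + 30 + 21 + 2 = 59
σ = (1, 0, 2, 3): 20 + 21 + 21 + 30 = 92
σ = (1, 0, 3, 2): 20 + 21 + 12 + 4 = 57
σ = (1, 2, 0, 3): 20 + 25 + 18 + 30 = 93
σ = (1, 2, 3, 0): 20 + 25 + 12 + 19 = 76
σ = (1, 3, 0, 2): 20 + 30 + 18 + 4 = 72
σ = (1, 3, 2, 0): 20 + 30 + 21 + 19 = 90
σ = (2, 0, 1, 3): (-4) + 21 + 3 + 30 = 50
σ = (2, 0, 3, 1): (-4) + 21 + 12 + 2 = 31
σ = (2, 1, 0, 3): (-4) + (-6) + 18 + 30 = 38
σ = (2, 1, 3, 0): (-4) + (-6) + 12 + 19 = 21
σ = (2, 3, 0, 1): (-4) + 30 + 18 + 2 = 46
σ = (2, 3, 1, 0): (-4) + 30 + 3 + 19 = 48
σ = (3, 0, 1, 2): 22 + 21 + 3 + 4 = 50
σ = (3, 0, 2, 1): 22 + 21 + 21 + 2 = 66
σ = (3, 1, 0, 2): 22 + (-6) + 18 + 4 = 38
σ = (3, 1, 2, 0): 22 + (-6) + 21 + 19 = 56
σ = (3, 2, 0, 1): 22 + 25 + 18 + 2 = 67
σ = (3, 2, 1, 0): 22 + 25 + 3 + 19 = 69
Optimal value attained by: σ = (1, 2, 0, 3).
Answer: det⊕(W) = 93; verdict: NONSINGULAR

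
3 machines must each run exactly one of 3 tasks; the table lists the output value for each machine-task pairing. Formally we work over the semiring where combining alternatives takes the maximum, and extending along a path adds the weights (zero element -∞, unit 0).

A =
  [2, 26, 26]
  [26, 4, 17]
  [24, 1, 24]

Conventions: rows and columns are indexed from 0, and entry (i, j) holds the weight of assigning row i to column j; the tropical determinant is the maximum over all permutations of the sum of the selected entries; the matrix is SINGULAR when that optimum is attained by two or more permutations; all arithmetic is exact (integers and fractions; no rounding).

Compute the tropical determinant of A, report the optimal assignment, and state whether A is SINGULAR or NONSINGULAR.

σ = (0, 1, 2): 2 + 4 + 24 = 30
σ = (0, 2, 1): 2 + 17 + 1 = 20
σ = (1, 0, 2): 26 + 26 + 24 = 76
σ = (1, 2, 0): 26 + 17 + 24 = 67
σ = (2, 0, 1): 26 + 26 + 1 = 53
σ = (2, 1, 0): 26 + 4 + 24 = 54
Optimal value attained by: σ = (1, 0, 2).
Answer: det⊕(A) = 76; verdict: NONSINGULAR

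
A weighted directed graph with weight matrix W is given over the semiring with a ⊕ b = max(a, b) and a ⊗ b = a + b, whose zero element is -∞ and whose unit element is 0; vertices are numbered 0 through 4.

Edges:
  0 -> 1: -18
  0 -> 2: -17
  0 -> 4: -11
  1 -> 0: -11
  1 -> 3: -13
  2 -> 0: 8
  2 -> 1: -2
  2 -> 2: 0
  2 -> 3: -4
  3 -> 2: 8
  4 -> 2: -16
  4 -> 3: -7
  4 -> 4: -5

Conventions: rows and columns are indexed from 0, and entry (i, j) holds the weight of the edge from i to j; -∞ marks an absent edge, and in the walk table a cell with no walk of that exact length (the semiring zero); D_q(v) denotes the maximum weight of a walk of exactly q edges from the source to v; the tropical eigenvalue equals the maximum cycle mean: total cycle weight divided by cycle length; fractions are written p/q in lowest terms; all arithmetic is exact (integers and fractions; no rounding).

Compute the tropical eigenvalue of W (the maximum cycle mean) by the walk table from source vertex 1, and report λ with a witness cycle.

q=0: [-∞, 0, -∞, -∞, -∞]
q=1: [-11, -∞, -∞, -13, -∞]
q=2: [-∞, -29, -5, -∞, -22]
q=3: [3, -7, -5, -9, -27]
q=4: [3, -7, -1, -9, -8]
q=5: [7, -3, -1, -5, -8]
Optimal cycle mean attained by: cycle 2->3->2, total (-4) + 8, length 2.
Answer: λ = 2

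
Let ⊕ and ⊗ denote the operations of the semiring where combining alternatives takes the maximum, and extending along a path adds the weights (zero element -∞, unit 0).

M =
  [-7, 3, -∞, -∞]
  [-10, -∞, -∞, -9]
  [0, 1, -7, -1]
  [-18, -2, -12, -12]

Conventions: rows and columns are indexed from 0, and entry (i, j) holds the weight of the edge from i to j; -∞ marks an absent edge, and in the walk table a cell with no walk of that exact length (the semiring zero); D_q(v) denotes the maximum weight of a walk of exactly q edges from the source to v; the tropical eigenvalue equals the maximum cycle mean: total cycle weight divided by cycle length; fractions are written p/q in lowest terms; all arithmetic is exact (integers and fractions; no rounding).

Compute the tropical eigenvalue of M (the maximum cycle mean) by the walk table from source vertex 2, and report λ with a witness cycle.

q=0: [-∞, -∞, 0, -∞]
q=1: [0, 1, -7, -1]
q=2: [-7, 3, -13, -8]
q=3: [-7, -4, -20, -6]
q=4: [-14, -4, -18, -13]
Optimal cycle mean attained by: cycle 0->1->0, total 3 + (-10), length 2.
Answer: λ = -7/2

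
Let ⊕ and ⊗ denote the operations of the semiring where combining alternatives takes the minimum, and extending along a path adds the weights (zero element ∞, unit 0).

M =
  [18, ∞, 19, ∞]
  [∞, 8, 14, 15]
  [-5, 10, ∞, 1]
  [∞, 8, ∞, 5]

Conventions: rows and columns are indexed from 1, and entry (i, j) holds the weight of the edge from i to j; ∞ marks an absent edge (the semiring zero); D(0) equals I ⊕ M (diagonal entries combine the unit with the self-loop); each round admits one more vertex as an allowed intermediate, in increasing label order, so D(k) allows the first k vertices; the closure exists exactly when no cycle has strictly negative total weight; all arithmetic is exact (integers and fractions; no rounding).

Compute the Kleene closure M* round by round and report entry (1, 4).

D(0):
  [0, ∞, 19, ∞]
  [∞, 0, 14, 15]
  [-5, 10, 0, 1]
  [∞, 8, ∞, 0]
D(1):
  [0, ∞, 19, ∞]
  [∞, 0, 14, 15]
  [-5, 10, 0, 1]
  [∞, 8, ∞, 0]
D(2):
  [0, ∞, 19, ∞]
  [∞, 0, 14, 15]
  [-5, 10, 0, 1]
  [∞, 8, 22, 0]
D(3):
  [0, 29, 19, 20]
  [9, 0, 14, 15]
  [-5, 10, 0, 1]
  [17, 8, 22, 0]
D(4):
  [0, 28, 19, 20]
  [9, 0, 14, 15]
  [-5, 9, 0, 1]
  [17, 8, 22, 0]
Answer: M*[1][4] = 20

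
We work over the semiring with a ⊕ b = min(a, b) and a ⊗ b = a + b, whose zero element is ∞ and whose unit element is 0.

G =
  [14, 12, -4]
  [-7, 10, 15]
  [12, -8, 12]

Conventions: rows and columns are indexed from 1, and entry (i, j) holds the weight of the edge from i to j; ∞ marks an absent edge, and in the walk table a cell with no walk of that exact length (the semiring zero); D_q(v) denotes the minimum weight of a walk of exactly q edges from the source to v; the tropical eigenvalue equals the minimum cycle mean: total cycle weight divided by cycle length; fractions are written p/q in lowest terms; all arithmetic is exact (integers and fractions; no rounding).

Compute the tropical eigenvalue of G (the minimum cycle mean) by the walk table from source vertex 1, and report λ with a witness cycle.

q=0: [0, ∞, ∞]
q=1: [14, 12, -4]
q=2: [5, -12, 8]
q=3: [-19, -2, 1]
Optimal cycle mean attained by: cycle 1->3->2->1, total (-4) + (-8) + (-7), length 3.
Answer: λ = -19/3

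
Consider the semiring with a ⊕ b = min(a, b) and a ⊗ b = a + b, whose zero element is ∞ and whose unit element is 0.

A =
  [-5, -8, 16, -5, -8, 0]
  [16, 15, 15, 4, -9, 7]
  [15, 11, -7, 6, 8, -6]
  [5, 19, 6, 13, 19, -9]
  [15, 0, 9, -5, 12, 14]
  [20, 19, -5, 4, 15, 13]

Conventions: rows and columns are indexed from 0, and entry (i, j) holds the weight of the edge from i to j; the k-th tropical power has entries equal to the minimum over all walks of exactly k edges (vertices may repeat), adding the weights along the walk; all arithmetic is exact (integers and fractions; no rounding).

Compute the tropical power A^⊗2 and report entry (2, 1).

A^⊗2:
  [-10, -13, -5, -13, -17, -14]
  [6, -9, 0, -14, 3, -5]
  [8, 4, -14, -2, 1, -13]
  [0, -3, -14, -5, -3, 0]
  [0, 7, 1, 4, -9, -14]
  [9, 6, -12, 1, 3, -11]
Key observation: the optimum is the walk 2->2->1, with weight (-7) + 11 = 4.
Optimal value attained by: walk 2->2->1.
Answer: (A^⊗2)[2][1] = 4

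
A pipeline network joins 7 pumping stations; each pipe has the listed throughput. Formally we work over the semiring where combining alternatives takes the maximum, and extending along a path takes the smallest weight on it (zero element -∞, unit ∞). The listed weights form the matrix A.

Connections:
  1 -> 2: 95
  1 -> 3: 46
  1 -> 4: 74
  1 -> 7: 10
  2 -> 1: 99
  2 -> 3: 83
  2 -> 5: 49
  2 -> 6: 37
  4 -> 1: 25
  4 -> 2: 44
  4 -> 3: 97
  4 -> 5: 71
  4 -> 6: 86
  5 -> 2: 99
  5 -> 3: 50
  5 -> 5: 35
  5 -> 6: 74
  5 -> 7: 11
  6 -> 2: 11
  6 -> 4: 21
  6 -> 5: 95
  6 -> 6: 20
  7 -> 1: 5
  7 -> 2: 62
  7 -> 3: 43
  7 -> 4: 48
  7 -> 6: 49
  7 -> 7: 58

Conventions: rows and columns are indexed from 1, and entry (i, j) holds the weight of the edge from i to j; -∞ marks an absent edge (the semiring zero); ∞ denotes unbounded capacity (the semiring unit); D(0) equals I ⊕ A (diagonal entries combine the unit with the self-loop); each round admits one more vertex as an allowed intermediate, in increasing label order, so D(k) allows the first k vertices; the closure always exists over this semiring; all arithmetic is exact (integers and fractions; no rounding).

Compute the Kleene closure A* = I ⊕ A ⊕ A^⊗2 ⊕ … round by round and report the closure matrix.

D(0):
  [∞, 95, 46, 74, -∞, -∞, 10]
  [99, ∞, 83, -∞, 49, 37, -∞]
  [-∞, -∞, ∞, -∞, -∞, -∞, -∞]
  [25, 44, 97, ∞, 71, 86, -∞]
  [-∞, 99, 50, -∞, ∞, 74, 11]
  [-∞, 11, -∞, 21, 95, ∞, -∞]
  [5, 62, 43, 48, -∞, 49, ∞]
D(1):
  [∞, 95, 46, 74, -∞, -∞, 10]
  [99, ∞, 83, 74, 49, 37, 10]
  [-∞, -∞, ∞, -∞, -∞, -∞, -∞]
  [25, 44, 97, ∞, 71, 86, 10]
  [-∞, 99, 50, -∞, ∞, 74, 11]
  [-∞, 11, -∞, 21, 95, ∞, -∞]
  [5, 62, 43, 48, -∞, 49, ∞]
D(2):
  [∞, 95, 83, 74, 49, 37, 10]
  [99, ∞, 83, 74, 49, 37, 10]
  [-∞, -∞, ∞, -∞, -∞, -∞, -∞]
  [44, 44, 97, ∞, 71, 86, 10]
  [99, 99, 83, 74, ∞, 74, 11]
  [11, 11, 11, 21, 95, ∞, 10]
  [62, 62, 62, 62, 49, 49, ∞]
D(3):
  [∞, 95, 83, 74, 49, 37, 10]
  [99, ∞, 83, 74, 49, 37, 10]
  [-∞, -∞, ∞, -∞, -∞, -∞, -∞]
  [44, 44, 97, ∞, 71, 86, 10]
  [99, 99, 83, 74, ∞, 74, 11]
  [11, 11, 11, 21, 95, ∞, 10]
  [62, 62, 62, 62, 49, 49, ∞]
D(4):
  [∞, 95, 83, 74, 71, 74, 10]
  [99, ∞, 83, 74, 71, 74, 10]
  [-∞, -∞, ∞, -∞, -∞, -∞, -∞]
  [44, 44, 97, ∞, 71, 86, 10]
  [99, 99, 83, 74, ∞, 74, 11]
  [21, 21, 21, 21, 95, ∞, 10]
  [62, 62, 62, 62, 62, 62, ∞]
D(5):
  [∞, 95, 83, 74, 71, 74, 11]
  [99, ∞, 83, 74, 71, 74, 11]
  [-∞, -∞, ∞, -∞, -∞, -∞, -∞]
  [71, 71, 97, ∞, 71, 86, 11]
  [99, 99, 83, 74, ∞, 74, 11]
  [95, 95, 83, 74, 95, ∞, 11]
  [62, 62, 62, 62, 62, 62, ∞]
D(6):
  [∞, 95, 83, 74, 74, 74, 11]
  [99, ∞, 83, 74, 74, 74, 11]
  [-∞, -∞, ∞, -∞, -∞, -∞, -∞]
  [86, 86, 97, ∞, 86, 86, 11]
  [99, 99, 83, 74, ∞, 74, 11]
  [95, 95, 83, 74, 95, ∞, 11]
  [62, 62, 62, 62, 62, 62, ∞]
D(7):
  [∞, 95, 83, 74, 74, 74, 11]
  [99, ∞, 83, 74, 74, 74, 11]
  [-∞, -∞, ∞, -∞, -∞, -∞, -∞]
  [86, 86, 97, ∞, 86, 86, 11]
  [99, 99, 83, 74, ∞, 74, 11]
  [95, 95, 83, 74, 95, ∞, 11]
  [62, 62, 62, 62, 62, 62, ∞]
Answer: A* = [[∞, 95, 83, 74, 74, 74, 11], [99, ∞, 83, 74, 74, 74, 11], [-∞, -∞, ∞, -∞, -∞, -∞, -∞], [86, 86, 97, ∞, 86, 86, 11], [99, 99, 83, 74, ∞, 74, 11], [95, 95, 83, 74, 95, ∞, 11], [62, 62, 62, 62, 62, 62, ∞]]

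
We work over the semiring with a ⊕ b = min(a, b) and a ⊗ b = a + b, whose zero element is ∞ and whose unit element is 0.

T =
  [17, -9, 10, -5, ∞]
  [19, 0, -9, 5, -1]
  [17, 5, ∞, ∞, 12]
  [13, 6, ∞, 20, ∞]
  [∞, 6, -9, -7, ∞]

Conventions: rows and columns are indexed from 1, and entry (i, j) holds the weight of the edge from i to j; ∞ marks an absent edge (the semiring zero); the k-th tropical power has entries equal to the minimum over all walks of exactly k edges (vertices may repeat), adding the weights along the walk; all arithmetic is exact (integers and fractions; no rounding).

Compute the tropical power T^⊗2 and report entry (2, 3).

T^⊗2:
  [8, -9, -18, -4, -10]
  [8, -4, -10, -8, -1]
  [24, 5, -4, 5, 4]
  [25, 4, -3, 8, 5]
  [6, -4, -3, 11, 3]
Key observation: the optimum is the walk 2->5->3, with weight (-1) + (-9) = -10.
Optimal value attained by: walk 2->5->3.
Answer: (T^⊗2)[2][3] = -10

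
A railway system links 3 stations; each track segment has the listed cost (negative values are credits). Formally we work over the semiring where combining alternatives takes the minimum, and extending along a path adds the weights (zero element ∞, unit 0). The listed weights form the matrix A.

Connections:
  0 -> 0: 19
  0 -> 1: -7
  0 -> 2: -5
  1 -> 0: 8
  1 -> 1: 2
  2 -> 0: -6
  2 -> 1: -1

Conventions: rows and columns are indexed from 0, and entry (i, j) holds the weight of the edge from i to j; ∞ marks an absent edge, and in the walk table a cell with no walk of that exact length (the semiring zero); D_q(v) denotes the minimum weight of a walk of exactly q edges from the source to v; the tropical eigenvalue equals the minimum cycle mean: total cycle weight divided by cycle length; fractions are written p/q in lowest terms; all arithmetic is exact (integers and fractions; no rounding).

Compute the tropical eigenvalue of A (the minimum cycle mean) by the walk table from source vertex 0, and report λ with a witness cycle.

q=0: [0, ∞, ∞]
q=1: [19, -7, -5]
q=2: [-11, -6, 14]
q=3: [2, -18, -16]
Optimal cycle mean attained by: cycle 0->2->0, total (-5) + (-6), length 2.
Answer: λ = -11/2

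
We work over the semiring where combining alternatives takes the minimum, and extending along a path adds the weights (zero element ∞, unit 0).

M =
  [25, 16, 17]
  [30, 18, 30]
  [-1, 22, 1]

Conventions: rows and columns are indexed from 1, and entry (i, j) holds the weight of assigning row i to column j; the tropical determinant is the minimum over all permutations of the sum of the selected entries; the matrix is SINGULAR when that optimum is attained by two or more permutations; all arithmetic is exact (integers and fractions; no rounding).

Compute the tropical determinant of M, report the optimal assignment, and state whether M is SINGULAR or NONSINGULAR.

σ = (1, 2, 3): 25 + 18 + 1 = 44
σ = (1, 3, 2): 25 + 30 + 22 = 77
σ = (2, 1, 3): 16 + 30 + 1 = 47
σ = (2, 3, 1): 16 + 30 + (-1) = 45
σ = (3, 1, 2): 17 + 30 + 22 = 69
σ = (3, 2, 1): 17 + 18 + (-1) = 34
Optimal value attained by: σ = (3, 2, 1).
Answer: det⊕(M) = 34; verdict: NONSINGULAR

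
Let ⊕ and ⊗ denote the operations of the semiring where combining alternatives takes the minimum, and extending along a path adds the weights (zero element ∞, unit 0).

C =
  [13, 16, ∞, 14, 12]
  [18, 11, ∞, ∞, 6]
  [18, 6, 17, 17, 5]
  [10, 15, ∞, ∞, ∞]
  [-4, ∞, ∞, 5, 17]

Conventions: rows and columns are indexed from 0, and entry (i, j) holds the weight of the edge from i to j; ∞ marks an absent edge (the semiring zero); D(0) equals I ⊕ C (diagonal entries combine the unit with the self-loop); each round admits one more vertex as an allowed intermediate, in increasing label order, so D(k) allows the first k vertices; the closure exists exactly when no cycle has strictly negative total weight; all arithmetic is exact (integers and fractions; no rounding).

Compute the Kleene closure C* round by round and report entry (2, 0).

D(0):
  [0, 16, ∞, 14, 12]
  [18, 0, ∞, ∞, 6]
  [18, 6, 0, 17, 5]
  [10, 15, ∞, 0, ∞]
  [-4, ∞, ∞, 5, 0]
D(1):
  [0, 16, ∞, 14, 12]
  [18, 0, ∞, 32, 6]
  [18, 6, 0, 17, 5]
  [10, 15, ∞, 0, 22]
  [-4, 12, ∞, 5, 0]
D(2):
  [0, 16, ∞, 14, 12]
  [18, 0, ∞, 32, 6]
  [18, 6, 0, 17, 5]
  [10, 15, ∞, 0, 21]
  [-4, 12, ∞, 5, 0]
D(3):
  [0, 16, ∞, 14, 12]
  [18, 0, ∞, 32, 6]
  [18, 6, 0, 17, 5]
  [10, 15, ∞, 0, 21]
  [-4, 12, ∞, 5, 0]
D(4):
  [0, 16, ∞, 14, 12]
  [18, 0, ∞, 32, 6]
  [18, 6, 0, 17, 5]
  [10, 15, ∞, 0, 21]
  [-4, 12, ∞, 5, 0]
D(5):
  [0, 16, ∞, 14, 12]
  [2, 0, ∞, 11, 6]
  [1, 6, 0, 10, 5]
  [10, 15, ∞, 0, 21]
  [-4, 12, ∞, 5, 0]
Answer: C*[2][0] = 1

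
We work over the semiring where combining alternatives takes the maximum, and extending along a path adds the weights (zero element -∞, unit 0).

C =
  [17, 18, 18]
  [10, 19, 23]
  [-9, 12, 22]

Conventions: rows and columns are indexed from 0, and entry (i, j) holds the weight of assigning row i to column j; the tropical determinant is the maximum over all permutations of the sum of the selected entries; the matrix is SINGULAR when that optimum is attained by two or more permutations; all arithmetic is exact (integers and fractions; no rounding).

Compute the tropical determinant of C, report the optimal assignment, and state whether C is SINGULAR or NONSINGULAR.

σ = (0, 1, 2): 17 + 19 + 22 = 58
σ = (0, 2, 1): 17 + 23 + 12 = 52
σ = (1, 0, 2): 18 + 10 + 22 = 50
σ = (1, 2, 0): 18 + 23 + (-9) = 32
σ = (2, 0, 1): 18 + 10 + 12 = 40
σ = (2, 1, 0): 18 + 19 + (-9) = 28
Optimal value attained by: σ = (0, 1, 2).
Answer: det⊕(C) = 58; verdict: NONSINGULAR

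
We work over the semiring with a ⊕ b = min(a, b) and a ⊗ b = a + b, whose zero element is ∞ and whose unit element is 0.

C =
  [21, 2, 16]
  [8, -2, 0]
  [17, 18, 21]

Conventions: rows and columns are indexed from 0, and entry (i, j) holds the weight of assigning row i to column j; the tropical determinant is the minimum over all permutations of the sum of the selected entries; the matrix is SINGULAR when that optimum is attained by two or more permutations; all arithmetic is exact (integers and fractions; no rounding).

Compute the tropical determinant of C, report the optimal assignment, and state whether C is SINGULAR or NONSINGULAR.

σ = (0, 1, 2): 21 + (-2) + 21 = 40
σ = (0, 2, 1): 21 + 0 + 18 = 39
σ = (1, 0, 2): 2 + 8 + 21 = 31
σ = (1, 2, 0): 2 + 0 + 17 = 19
σ = (2, 0, 1): 16 + 8 + 18 = 42
σ = (2, 1, 0): 16 + (-2) + 17 = 31
Optimal value attained by: σ = (1, 2, 0).
Answer: det⊕(C) = 19; verdict: NONSINGULAR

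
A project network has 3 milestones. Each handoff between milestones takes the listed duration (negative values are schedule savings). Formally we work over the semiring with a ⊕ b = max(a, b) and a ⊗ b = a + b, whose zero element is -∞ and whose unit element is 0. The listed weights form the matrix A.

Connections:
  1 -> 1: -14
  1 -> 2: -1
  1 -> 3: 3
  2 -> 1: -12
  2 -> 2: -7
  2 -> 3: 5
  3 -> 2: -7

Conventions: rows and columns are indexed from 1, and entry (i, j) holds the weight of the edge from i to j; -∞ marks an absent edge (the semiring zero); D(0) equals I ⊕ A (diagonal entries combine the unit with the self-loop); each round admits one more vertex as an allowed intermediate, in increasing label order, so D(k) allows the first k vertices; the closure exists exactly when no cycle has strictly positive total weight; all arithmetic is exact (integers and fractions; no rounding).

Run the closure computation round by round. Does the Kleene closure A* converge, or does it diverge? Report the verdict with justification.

D(0):
  [0, -1, 3]
  [-12, 0, 5]
  [-∞, -7, 0]
D(1):
  [0, -1, 3]
  [-12, 0, 5]
  [-∞, -7, 0]
D(2):
  [0, -1, 4]
  [-12, 0, 5]
  [-19, -7, 0]
D(3):
  [0, -1, 4]
  [-12, 0, 5]
  [-19, -7, 0]
Key observation: every diagonal entry stays at the unit through all rounds, so no improving cycle exists.
Answer: CONVERGES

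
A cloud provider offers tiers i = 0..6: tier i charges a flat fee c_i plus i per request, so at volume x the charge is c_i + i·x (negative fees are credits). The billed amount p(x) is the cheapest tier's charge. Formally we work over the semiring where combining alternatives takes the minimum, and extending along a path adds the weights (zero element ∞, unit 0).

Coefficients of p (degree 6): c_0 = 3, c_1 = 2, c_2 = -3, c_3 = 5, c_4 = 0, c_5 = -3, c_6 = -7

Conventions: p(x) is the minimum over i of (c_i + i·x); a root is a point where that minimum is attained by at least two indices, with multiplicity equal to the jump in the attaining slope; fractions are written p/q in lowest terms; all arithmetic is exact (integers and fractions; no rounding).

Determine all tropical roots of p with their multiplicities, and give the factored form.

hull edge (i=0, c=3) to (i=2, c=-3): slope -3, span 2
hull edge (i=2, c=-3) to (i=6, c=-7): slope -1, span 4
Factored form: p(x) = -7 ⊗ (x ⊕ 1) ⊗ (x ⊕ 1) ⊗ (x ⊕ 1) ⊗ (x ⊕ 1) ⊗ (x ⊕ 3) ⊗ (x ⊕ 3)
Answer: roots = 1 (mult 4), 3 (mult 2)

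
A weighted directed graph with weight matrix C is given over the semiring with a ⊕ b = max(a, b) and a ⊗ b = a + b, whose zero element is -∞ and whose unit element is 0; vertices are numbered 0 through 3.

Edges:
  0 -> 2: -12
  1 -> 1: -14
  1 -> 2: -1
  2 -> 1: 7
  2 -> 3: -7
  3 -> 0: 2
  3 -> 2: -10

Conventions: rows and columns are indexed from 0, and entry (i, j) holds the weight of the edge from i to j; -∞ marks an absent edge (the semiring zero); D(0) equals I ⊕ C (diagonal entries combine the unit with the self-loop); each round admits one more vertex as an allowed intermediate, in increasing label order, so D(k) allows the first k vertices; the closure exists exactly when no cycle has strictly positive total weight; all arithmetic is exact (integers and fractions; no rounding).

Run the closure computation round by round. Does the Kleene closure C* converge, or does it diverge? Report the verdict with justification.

D(0):
  [0, -∞, -12, -∞]
  [-∞, 0, -1, -∞]
  [-∞, 7, 0, -7]
  [2, -∞, -10, 0]
D(1):
  [0, -∞, -12, -∞]
  [-∞, 0, -1, -∞]
  [-∞, 7, 0, -7]
  [2, -∞, -10, 0]
Detection: at round 2, diagonal entry (2, 2) turns strictly positive.
Key observation: the cycle 2->1->2 has total weight 7 + (-1), which is strictly positive.
Answer: DIVERGES — positive cycle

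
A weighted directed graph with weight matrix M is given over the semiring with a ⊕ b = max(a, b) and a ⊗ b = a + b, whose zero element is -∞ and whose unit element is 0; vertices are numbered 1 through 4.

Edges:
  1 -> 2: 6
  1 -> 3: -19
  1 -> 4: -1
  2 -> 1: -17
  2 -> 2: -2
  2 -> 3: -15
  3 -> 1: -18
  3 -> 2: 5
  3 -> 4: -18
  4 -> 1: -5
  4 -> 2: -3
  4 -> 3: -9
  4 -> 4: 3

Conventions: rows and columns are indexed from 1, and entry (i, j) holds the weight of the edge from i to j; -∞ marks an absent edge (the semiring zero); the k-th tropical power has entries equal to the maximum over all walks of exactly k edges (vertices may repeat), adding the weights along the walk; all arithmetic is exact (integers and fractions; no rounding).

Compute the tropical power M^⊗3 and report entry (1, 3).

M^⊗2:
  [-6, 4, -9, 2]
  [-19, -4, -17, -18]
  [-12, 3, -10, -15]
  [-2, 1, -6, 6]
M^⊗3:
  [-3, 2, -7, 5]
  [-21, -6, -19, -15]
  [-14, 1, -12, -12]
  [1, 4, -3, 9]
Key observation: the optimum is the walk 1->4->4->3, with weight (-1) + 3 + (-9) = -7.
Optimal value attained by: walk 1->4->4->3.
Answer: (M^⊗3)[1][3] = -7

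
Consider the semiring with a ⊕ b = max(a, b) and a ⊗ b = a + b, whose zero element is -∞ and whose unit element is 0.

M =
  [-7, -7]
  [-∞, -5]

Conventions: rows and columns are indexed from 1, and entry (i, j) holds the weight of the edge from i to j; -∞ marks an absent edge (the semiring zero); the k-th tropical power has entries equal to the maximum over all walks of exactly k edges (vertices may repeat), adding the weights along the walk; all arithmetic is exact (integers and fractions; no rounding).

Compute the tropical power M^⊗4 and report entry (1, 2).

M^⊗2:
  [-14, -12]
  [-∞, -10]
M^⊗3:
  [-21, -17]
  [-∞, -15]
M^⊗4:
  [-28, -22]
  [-∞, -20]
Key observation: the optimum is the walk 1->2->2->2->2, with weight (-7) + (-5) + (-5) + (-5) = -22.
Optimal value attained by: walk 1->2->2->2->2.
Answer: (M^⊗4)[1][2] = -22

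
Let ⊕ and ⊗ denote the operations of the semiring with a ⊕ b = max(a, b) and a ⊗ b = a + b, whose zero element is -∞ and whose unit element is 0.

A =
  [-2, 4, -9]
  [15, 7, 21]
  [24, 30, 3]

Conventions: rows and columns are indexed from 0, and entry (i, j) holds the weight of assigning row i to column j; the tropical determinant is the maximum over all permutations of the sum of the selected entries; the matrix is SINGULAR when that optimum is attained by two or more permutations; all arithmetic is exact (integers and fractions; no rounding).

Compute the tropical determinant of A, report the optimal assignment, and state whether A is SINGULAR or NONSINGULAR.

σ = (0, 1, 2): (-2) + 7 + 3 = 8
σ = (0, 2, 1): (-2) + 21 + 30 = 49
σ = (1, 0, 2): 4 + 15 + 3 = 22
σ = (1, 2, 0): 4 + 21 + 24 = 49
σ = (2, 0, 1): (-9) + 15 + 30 = 36
σ = (2, 1, 0): (-9) + 7 + 24 = 22
Optimal value attained by: σ = (0, 2, 1).
Answer: det⊕(A) = 49; verdict: SINGULAR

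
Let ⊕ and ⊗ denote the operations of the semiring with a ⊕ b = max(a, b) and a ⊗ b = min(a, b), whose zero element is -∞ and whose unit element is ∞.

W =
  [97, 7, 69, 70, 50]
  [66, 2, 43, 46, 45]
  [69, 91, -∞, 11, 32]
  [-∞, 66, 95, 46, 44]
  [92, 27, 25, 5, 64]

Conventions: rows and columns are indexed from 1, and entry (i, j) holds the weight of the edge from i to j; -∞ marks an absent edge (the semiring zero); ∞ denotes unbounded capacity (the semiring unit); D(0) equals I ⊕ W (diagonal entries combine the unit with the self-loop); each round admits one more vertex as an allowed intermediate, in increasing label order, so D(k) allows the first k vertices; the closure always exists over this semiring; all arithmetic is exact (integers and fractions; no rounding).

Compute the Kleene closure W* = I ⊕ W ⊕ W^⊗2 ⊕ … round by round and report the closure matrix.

D(0):
  [∞, 7, 69, 70, 50]
  [66, ∞, 43, 46, 45]
  [69, 91, ∞, 11, 32]
  [-∞, 66, 95, ∞, 44]
  [92, 27, 25, 5, ∞]
D(1):
  [∞, 7, 69, 70, 50]
  [66, ∞, 66, 66, 50]
  [69, 91, ∞, 69, 50]
  [-∞, 66, 95, ∞, 44]
  [92, 27, 69, 70, ∞]
D(2):
  [∞, 7, 69, 70, 50]
  [66, ∞, 66, 66, 50]
  [69, 91, ∞, 69, 50]
  [66, 66, 95, ∞, 50]
  [92, 27, 69, 70, ∞]
D(3):
  [∞, 69, 69, 70, 50]
  [66, ∞, 66, 66, 50]
  [69, 91, ∞, 69, 50]
  [69, 91, 95, ∞, 50]
  [92, 69, 69, 70, ∞]
D(4):
  [∞, 70, 70, 70, 50]
  [66, ∞, 66, 66, 50]
  [69, 91, ∞, 69, 50]
  [69, 91, 95, ∞, 50]
  [92, 70, 70, 70, ∞]
D(5):
  [∞, 70, 70, 70, 50]
  [66, ∞, 66, 66, 50]
  [69, 91, ∞, 69, 50]
  [69, 91, 95, ∞, 50]
  [92, 70, 70, 70, ∞]
Answer: W* = [[∞, 70, 70, 70, 50], [66, ∞, 66, 66, 50], [69, 91, ∞, 69, 50], [69, 91, 95, ∞, 50], [92, 70, 70, 70, ∞]]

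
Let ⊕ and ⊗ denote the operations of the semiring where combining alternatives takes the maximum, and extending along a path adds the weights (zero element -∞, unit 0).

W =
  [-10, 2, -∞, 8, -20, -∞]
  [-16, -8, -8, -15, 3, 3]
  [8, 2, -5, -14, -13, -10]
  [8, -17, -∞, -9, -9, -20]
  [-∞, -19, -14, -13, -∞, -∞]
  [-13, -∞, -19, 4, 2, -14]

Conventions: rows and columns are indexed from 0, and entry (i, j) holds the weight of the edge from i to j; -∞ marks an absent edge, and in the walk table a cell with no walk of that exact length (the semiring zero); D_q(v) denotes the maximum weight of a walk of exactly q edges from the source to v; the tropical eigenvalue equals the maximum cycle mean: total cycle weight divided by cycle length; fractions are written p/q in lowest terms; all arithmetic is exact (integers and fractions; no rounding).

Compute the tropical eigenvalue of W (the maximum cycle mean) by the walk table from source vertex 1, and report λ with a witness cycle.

q=0: [-∞, 0, -∞, -∞, -∞, -∞]
q=1: [-16, -8, -8, -15, 3, 3]
q=2: [0, -6, -11, 7, 5, -5]
q=3: [15, 2, -9, 8, -2, -3]
q=4: [16, 17, -6, 23, 5, 5]
q=5: [31, 18, 9, 24, 20, 20]
q=6: [32, 33, 10, 39, 22, 21]
Optimal cycle mean attained by: cycle 0->3->0, total 8 + 8, length 2.
Answer: λ = 8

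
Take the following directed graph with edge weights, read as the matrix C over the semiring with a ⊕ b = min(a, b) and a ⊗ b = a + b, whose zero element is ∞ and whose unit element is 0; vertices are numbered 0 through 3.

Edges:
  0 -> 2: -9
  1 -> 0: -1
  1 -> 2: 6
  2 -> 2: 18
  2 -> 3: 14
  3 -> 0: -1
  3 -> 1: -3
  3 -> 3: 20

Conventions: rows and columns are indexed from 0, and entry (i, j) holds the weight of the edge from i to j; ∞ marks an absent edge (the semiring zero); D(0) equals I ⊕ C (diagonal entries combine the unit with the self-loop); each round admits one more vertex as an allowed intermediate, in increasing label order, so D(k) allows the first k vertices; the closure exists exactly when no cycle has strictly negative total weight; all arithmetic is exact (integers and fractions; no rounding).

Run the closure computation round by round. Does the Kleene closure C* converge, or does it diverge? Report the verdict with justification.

D(0):
  [0, ∞, -9, ∞]
  [-1, 0, 6, ∞]
  [∞, ∞, 0, 14]
  [-1, -3, ∞, 0]
D(1):
  [0, ∞, -9, ∞]
  [-1, 0, -10, ∞]
  [∞, ∞, 0, 14]
  [-1, -3, -10, 0]
D(2):
  [0, ∞, -9, ∞]
  [-1, 0, -10, ∞]
  [∞, ∞, 0, 14]
  [-4, -3, -13, 0]
D(3):
  [0, ∞, -9, 5]
  [-1, 0, -10, 4]
  [∞, ∞, 0, 14]
  [-4, -3, -13, 0]
D(4):
  [0, 2, -9, 5]
  [-1, 0, -10, 4]
  [10, 11, 0, 14]
  [-4, -3, -13, 0]
Key observation: every diagonal entry stays at the unit through all rounds, so no improving cycle exists.
Answer: CONVERGES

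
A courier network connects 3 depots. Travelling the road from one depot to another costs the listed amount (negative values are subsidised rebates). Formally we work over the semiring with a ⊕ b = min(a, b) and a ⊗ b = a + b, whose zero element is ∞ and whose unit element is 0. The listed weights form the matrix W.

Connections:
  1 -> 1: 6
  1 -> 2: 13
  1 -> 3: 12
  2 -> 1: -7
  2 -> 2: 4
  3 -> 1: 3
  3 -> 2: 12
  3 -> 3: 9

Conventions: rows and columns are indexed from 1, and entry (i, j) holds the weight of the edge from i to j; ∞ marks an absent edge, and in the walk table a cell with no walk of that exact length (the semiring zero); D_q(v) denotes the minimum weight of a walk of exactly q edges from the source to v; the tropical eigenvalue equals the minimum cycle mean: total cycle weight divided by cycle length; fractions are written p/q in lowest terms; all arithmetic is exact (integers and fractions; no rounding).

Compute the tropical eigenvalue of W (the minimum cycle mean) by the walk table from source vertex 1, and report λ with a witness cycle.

q=0: [0, ∞, ∞]
q=1: [6, 13, 12]
q=2: [6, 17, 18]
q=3: [10, 19, 18]
Optimal cycle mean attained by: cycle 1->2->1, total 13 + (-7), length 2.
Answer: λ = 3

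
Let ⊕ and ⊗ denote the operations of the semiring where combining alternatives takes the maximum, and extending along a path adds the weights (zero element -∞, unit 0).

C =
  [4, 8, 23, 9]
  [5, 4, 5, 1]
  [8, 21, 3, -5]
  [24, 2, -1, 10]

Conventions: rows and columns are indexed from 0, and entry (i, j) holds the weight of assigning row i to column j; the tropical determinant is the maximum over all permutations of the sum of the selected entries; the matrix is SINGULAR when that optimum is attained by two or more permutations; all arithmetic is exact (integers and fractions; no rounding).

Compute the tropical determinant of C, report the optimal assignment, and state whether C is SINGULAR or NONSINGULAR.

σ = (0, 1, 2, 3): 4 + 4 + 3 + 10 = 21
σ = (0, 1, 3, 2): 4 + 4 + (-5) + (-1) = 2
σ = (0, 2, 1, 3): 4 + 5 + 21 + 10 = 40
σ = (0, 2, 3, 1): 4 + 5 + (-5) + 2 = 6
σ = (0, 3, 1, 2): 4 + 1 + 21 + (-1) = 25
σ = (0, 3, 2, 1): 4 + 1 + 3 + 2 = 10
σ = (1, 0, 2, 3): 8 + 5 + 3 + 10 = 26
σ = (1, 0, 3, 2): 8 + 5 + (-5) + (-1) = 7
σ = (1, 2, 0, 3): 8 + 5 + 8 + 10 = 31
σ = (1, 2, 3, 0): 8 + 5 + (-5) + 24 = 32
σ = (1, 3, 0, 2): 8 + 1 + 8 + (-1) = 16
σ = (1, 3, 2, 0): 8 + 1 + 3 + 24 = 36
σ = (2, 0, 1, 3): 23 + 5 + 21 + 10 = 59
σ = (2, 0, 3, 1): 23 + 5 + (-5) + 2 = 25
σ = (2, 1, 0, 3): 23 + 4 + 8 + 10 = 45
σ = (2, 1, 3, 0): 23 + 4 + (-5) + 24 = 46
σ = (2, 3, 0, 1): 23 + 1 + 8 + 2 = 34
σ = (2, 3, 1, 0): 23 + 1 + 21 + 24 = 69
σ = (3, 0, 1, 2): 9 + 5 + 21 + (-1) = 34
σ = (3, 0, 2, 1): 9 + 5 + 3 + 2 = 19
σ = (3, 1, 0, 2): 9 + 4 + 8 + (-1) = 20
σ = (3, 1, 2, 0): 9 + 4 + 3 + 24 = 40
σ = (3, 2, 0, 1): 9 + 5 + 8 + 2 = 24
σ = (3, 2, 1, 0): 9 + 5 + 21 + 24 = 59
Optimal value attained by: σ = (2, 3, 1, 0).
Answer: det⊕(C) = 69; verdict: NONSINGULAR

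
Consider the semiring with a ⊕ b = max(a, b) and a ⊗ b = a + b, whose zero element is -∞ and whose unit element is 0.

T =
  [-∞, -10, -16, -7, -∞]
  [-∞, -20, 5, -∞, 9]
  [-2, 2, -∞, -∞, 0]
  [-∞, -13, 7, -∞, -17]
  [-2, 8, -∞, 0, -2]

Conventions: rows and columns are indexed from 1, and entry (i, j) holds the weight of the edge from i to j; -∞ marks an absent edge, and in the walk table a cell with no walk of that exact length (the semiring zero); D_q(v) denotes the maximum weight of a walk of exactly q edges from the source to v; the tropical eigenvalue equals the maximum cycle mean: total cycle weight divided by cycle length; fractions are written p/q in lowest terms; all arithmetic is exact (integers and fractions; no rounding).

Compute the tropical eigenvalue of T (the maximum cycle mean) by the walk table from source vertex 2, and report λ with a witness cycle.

q=0: [-∞, 0, -∞, -∞, -∞]
q=1: [-∞, -20, 5, -∞, 9]
q=2: [7, 17, -15, 9, 7]
q=3: [5, 15, 22, 7, 26]
q=4: [24, 34, 20, 26, 24]
q=5: [22, 32, 39, 24, 43]
Optimal cycle mean attained by: cycle 2->5->2, total 9 + 8, length 2.
Answer: λ = 17/2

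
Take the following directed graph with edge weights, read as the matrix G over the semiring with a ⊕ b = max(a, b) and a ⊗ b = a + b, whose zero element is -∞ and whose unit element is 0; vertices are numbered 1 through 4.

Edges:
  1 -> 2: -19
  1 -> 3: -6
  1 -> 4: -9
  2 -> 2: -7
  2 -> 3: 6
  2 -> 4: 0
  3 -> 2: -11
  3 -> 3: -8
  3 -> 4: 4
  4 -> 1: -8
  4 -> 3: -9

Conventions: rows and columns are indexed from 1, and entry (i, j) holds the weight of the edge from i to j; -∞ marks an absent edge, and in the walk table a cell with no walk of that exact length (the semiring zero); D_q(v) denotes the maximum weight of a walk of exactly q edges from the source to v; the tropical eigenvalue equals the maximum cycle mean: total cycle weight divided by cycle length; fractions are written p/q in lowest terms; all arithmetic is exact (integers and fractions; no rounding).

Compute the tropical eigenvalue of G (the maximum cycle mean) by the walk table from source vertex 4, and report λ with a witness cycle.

q=0: [-∞, -∞, -∞, 0]
q=1: [-8, -∞, -9, -∞]
q=2: [-∞, -20, -14, -5]
q=3: [-13, -25, -14, -10]
q=4: [-18, -25, -19, -10]
Optimal cycle mean attained by: cycle 2->3->2, total 6 + (-11), length 2.
Answer: λ = -5/2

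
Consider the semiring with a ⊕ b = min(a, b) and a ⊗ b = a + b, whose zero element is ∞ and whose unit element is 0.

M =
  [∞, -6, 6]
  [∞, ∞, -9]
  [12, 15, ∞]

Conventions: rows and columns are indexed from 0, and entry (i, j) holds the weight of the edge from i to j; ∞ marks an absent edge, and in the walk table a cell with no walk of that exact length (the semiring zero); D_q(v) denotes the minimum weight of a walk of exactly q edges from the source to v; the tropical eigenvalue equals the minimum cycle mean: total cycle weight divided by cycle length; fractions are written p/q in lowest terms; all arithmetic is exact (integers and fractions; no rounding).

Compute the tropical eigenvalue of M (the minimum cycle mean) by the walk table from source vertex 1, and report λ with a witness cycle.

q=0: [∞, 0, ∞]
q=1: [∞, ∞, -9]
q=2: [3, 6, ∞]
q=3: [∞, -3, -3]
Optimal cycle mean attained by: cycle 0->1->2->0, total (-6) + (-9) + 12, length 3.
Answer: λ = -1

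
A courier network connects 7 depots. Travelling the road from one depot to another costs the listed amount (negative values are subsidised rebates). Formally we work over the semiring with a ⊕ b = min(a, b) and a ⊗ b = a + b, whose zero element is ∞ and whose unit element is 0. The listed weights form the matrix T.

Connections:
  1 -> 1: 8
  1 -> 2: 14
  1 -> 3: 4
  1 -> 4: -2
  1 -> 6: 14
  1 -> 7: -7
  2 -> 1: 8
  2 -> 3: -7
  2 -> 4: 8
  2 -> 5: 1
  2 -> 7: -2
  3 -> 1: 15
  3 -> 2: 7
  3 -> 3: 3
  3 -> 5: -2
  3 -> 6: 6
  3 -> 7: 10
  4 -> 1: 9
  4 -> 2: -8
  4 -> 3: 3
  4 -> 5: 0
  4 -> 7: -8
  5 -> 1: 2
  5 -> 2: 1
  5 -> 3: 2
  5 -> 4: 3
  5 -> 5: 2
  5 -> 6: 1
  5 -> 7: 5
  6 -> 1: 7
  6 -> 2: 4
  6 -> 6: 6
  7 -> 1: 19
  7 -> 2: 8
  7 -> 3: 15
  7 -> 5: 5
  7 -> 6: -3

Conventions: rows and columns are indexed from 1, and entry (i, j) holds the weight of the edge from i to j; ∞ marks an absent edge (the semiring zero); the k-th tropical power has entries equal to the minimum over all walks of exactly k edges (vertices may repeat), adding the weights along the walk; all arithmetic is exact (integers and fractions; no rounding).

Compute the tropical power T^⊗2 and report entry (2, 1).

T^⊗2:
  [7, -10, 1, 6, -2, -10, -10]
  [3, 0, -4, 4, -9, -5, 0]
  [0, -1, 0, 1, 0, -1, 3]
  [0, 0, -15, 0, -7, -11, -10]
  [4, -5, -6, 0, 0, 2, -5]
  [12, 10, -3, 5, 5, 12, 0]
  [4, 1, 1, 8, 7, 3, 6]
Key observation: the optimum is the walk 2->5->1, with weight 1 + 2 = 3.
Optimal value attained by: walk 2->5->1.
Answer: (T^⊗2)[2][1] = 3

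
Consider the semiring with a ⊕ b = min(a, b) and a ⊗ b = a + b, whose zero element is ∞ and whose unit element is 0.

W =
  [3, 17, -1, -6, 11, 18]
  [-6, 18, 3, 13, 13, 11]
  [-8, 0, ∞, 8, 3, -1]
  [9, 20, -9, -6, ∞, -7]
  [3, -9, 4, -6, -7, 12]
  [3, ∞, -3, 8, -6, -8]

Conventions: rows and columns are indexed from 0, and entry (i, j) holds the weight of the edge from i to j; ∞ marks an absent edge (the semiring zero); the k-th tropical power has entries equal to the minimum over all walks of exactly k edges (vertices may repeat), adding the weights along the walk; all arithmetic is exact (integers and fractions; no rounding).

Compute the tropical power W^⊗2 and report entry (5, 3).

W^⊗2:
  [-9, -1, -15, -12, 2, -13]
  [-5, 3, -7, -12, 5, 2]
  [-6, -6, -9, -14, -7, -9]
  [-17, -9, -15, -12, -13, -15]
  [-15, -16, -15, -13, -14, -13]
  [-11, -15, -11, -12, -14, -16]
Key observation: the optimum is the walk 5->4->3, with weight (-6) + (-6) = -12.
Optimal value attained by: walk 5->4->3.
Answer: (W^⊗2)[5][3] = -12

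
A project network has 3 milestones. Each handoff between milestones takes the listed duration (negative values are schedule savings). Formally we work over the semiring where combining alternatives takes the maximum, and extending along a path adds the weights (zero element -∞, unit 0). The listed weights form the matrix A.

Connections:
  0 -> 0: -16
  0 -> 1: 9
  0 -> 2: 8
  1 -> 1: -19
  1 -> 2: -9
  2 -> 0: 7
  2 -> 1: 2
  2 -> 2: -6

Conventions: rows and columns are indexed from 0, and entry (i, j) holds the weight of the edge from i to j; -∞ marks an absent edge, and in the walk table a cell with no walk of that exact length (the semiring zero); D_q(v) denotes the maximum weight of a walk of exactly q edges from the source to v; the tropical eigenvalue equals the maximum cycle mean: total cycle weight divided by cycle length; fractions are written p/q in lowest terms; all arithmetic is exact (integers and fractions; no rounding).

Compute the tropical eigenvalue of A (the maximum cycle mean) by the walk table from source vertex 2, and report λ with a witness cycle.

q=0: [-∞, -∞, 0]
q=1: [7, 2, -6]
q=2: [1, 16, 15]
q=3: [22, 17, 9]
Optimal cycle mean attained by: cycle 0->2->0, total 8 + 7, length 2.
Answer: λ = 15/2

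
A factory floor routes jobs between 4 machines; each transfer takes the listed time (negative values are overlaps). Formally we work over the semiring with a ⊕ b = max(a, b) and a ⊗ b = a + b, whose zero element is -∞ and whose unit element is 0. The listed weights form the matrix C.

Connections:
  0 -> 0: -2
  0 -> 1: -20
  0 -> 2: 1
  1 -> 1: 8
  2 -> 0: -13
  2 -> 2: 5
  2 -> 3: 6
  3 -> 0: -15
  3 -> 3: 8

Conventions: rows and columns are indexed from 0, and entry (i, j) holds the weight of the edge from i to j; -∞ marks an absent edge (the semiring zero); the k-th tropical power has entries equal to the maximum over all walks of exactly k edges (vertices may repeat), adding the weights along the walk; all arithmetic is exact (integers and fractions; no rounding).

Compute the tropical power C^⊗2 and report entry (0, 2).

C^⊗2:
  [-4, -12, 6, 7]
  [-∞, 16, -∞, -∞]
  [-8, -33, 10, 14]
  [-7, -35, -14, 16]
Key observation: the optimum is the walk 0->2->2, with weight 1 + 5 = 6.
Optimal value attained by: walk 0->2->2.
Answer: (C^⊗2)[0][2] = 6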